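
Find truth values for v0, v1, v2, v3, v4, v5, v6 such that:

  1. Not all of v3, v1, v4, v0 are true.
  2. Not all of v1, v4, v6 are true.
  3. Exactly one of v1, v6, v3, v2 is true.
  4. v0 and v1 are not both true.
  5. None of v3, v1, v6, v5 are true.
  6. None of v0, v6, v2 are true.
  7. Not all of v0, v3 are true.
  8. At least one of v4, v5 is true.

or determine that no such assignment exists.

Unsatisfiable — no assignment works.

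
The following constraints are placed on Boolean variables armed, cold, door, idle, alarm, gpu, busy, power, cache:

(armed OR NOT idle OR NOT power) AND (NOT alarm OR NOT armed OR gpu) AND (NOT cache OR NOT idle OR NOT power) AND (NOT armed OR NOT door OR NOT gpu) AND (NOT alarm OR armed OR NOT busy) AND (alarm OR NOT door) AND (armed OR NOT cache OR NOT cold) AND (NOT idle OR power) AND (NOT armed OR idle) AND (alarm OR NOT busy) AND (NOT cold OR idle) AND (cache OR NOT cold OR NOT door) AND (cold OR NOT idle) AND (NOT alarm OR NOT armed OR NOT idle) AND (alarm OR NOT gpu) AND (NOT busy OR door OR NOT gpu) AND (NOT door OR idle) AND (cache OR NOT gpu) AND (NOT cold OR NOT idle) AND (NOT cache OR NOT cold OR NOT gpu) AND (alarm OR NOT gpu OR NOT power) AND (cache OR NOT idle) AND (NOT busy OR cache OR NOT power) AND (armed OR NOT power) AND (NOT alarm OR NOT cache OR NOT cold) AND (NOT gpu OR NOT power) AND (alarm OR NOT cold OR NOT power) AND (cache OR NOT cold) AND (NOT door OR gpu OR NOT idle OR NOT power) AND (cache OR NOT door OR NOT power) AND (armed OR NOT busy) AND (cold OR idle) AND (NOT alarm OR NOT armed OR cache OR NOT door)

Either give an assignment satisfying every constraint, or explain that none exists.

No satisfying assignment exists.

Case cold = True:
  (NOT cold OR idle) forces idle = True.
  Clause (NOT cold OR NOT idle) is falsified — contradiction.
Case cold = False:
  (cold OR NOT idle) forces idle = False.
  Clause (cold OR idle) is falsified — contradiction.
Both cases fail, so the formula is unsatisfiable.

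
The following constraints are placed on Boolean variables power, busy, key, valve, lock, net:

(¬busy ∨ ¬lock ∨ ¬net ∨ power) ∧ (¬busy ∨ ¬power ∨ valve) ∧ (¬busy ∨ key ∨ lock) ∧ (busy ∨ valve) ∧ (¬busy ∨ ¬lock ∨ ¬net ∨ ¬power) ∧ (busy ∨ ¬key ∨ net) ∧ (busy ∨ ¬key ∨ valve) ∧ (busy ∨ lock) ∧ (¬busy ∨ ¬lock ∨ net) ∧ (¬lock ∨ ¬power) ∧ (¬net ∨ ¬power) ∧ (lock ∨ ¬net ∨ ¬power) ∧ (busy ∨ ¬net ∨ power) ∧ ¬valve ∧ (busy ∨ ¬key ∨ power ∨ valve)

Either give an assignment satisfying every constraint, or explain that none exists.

Unit clause (¬valve) forces valve = False.
In (busy ∨ valve) only busy is left, so busy = True.
In (¬busy ∨ ¬power ∨ valve) only ¬power is left, so power = False.
Set key = True.
Try lock = True:
  (¬busy ∨ ¬lock ∨ ¬net ∨ power) forces net = False.
  clause (¬busy ∨ ¬lock ∨ net) is falsified — backtrack.
So lock = False.
Set net = False.
All clauses satisfied.

power: False; busy: True; key: True; valve: False; lock: False; net: False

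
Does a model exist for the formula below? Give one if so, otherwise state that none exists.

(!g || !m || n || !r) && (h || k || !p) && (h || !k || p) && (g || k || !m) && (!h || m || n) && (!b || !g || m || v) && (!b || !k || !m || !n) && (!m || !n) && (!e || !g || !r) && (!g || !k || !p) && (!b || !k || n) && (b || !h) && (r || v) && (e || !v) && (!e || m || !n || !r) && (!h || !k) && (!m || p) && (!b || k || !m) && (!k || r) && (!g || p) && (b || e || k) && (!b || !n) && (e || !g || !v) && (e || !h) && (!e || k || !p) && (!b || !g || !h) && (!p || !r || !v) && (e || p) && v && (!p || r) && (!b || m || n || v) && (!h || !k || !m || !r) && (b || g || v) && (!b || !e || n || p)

Unit clause (v) forces v = True.
In (e || !v) only e is left, so e = True.
Set h = False.
Try g = True:
  (!e || !g || !r) forces r = False.
  (!k || r) forces k = False.
  (h || k || !p) forces p = False.
  clause (!g || p) is falsified — backtrack.
So g = False.
Set m = False.
Set b = False.
Set r = True.
  then (!e || m || !n || !r) forces n = False.
  then (!p || !r || !v) forces p = False.
  then (h || !k || p) forces k = False.
All clauses satisfied.

h=F, g=F, m=F, b=F, r=T, n=F, e=T, k=F, v=T, p=F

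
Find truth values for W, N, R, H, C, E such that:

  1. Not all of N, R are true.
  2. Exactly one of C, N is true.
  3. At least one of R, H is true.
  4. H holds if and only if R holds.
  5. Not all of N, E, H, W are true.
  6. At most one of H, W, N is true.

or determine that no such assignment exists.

W = False, N = False, R = True, H = True, C = True, E = False

  (1) {N, R}: 1/2 true — not all ✓
  (2) {C, N}: 1 true — exactly one ✓
  (3) {R, H}: 2 true — at least one ✓
  (4) H=T, R=T — same ✓
  (5) {N, E, H, W}: 1/4 true — not all ✓
  (6) {H, W, N}: 1 true — at most one ✓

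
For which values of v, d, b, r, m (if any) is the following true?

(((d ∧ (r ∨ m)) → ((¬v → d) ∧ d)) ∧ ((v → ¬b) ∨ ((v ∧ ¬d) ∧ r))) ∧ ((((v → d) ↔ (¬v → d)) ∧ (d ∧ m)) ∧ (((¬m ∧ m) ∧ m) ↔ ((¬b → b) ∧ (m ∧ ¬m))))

v = False, d = True, b = True, r = True, m = True

  ((d ∧ (r ∨ m)) → ((¬v → d) ∧ d)) ∧ ((v → ¬b) ∨ ((v ∧ ¬d) ∧ r)) = True
    (d ∧ (r ∨ m)) → ((¬v → d) ∧ d) = True
      d ∧ (r ∨ m) = True
        r ∨ m = True
      (¬v → d) ∧ d = True
        ¬v → d = True
          ¬v = True
    (v → ¬b) ∨ ((v ∧ ¬d) ∧ r) = True
      v → ¬b = True
        ¬b = False
      (v ∧ ¬d) ∧ r = False
        v ∧ ¬d = False
          ¬d = False
  (((v → d) ↔ (¬v → d)) ∧ (d ∧ m)) ∧ (((¬m ∧ m) ∧ m) ↔ ((¬b → b) ∧ (m ∧ ¬m))) = True
    ((v → d) ↔ (¬v → d)) ∧ (d ∧ m) = True
      (v → d) ↔ (¬v → d) = True
        v → d = True
        ¬v → d = True
          ¬v = True
      d ∧ m = True
    ((¬m ∧ m) ∧ m) ↔ ((¬b → b) ∧ (m ∧ ¬m)) = True
      (¬m ∧ m) ∧ m = False
        ¬m ∧ m = False
          ¬m = False
      (¬b → b) ∧ (m ∧ ¬m) = False
        ¬b → b = True
          ¬b = False
        m ∧ ¬m = False
          ¬m = False
Both conjuncts True, so the formula holds.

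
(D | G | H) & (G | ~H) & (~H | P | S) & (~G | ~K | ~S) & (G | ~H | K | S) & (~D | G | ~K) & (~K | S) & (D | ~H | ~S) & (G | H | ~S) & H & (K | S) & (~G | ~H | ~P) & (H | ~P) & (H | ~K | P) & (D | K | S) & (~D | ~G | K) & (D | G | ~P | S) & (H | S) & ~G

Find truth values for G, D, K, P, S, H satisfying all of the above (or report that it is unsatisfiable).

Unsatisfiable — no assignment works.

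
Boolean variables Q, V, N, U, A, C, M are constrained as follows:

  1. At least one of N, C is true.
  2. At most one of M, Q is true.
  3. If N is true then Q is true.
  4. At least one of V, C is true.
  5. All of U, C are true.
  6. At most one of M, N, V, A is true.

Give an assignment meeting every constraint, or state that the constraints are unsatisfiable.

Q = True; V = False; N = False; U = True; A = False; C = True; M = False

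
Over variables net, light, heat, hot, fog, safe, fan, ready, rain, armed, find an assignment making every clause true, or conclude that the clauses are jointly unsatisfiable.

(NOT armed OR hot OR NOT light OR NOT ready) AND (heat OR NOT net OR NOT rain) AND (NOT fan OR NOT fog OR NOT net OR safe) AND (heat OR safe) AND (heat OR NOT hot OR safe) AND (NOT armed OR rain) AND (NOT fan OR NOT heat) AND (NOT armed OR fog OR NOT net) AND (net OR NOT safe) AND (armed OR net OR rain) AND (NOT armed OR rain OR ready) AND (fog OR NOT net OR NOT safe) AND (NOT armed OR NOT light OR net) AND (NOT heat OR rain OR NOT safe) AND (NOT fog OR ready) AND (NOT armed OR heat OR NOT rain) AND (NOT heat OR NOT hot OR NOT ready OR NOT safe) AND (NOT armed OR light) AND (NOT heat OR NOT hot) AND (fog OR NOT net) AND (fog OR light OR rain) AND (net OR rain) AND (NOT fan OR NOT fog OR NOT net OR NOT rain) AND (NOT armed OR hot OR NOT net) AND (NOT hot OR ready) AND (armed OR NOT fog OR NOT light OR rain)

Set net = False.
  then (net OR NOT safe) forces safe = False.
  then (net OR rain) forces rain = True.
  then (heat OR safe) forces heat = True.
  then (NOT fan OR NOT heat) forces fan = False.
  then (NOT heat OR NOT hot) forces hot = False.
Set light = False.
  then (NOT armed OR light) forces armed = False.
Set fog = True.
  then (NOT fog OR ready) forces ready = True.
All clauses satisfied.

net: False, light: False, heat: True, hot: False, fog: True, safe: False, fan: False, ready: True, rain: True, armed: False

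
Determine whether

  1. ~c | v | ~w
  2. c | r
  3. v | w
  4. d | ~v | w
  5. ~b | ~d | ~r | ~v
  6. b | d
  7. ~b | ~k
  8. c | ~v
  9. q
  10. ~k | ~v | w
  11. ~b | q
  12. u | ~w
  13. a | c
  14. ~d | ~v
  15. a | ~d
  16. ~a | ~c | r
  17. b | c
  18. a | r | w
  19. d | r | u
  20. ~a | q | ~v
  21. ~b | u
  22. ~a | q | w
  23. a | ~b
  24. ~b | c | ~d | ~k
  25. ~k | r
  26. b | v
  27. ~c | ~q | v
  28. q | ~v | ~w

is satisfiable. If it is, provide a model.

q = True, u = True, v = True, k = False, r = True, w = True, c = True, a = True, b = True, d = False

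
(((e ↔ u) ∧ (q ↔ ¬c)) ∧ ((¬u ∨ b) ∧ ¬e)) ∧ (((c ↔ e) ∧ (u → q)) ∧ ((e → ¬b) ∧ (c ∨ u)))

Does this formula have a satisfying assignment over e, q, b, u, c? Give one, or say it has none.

UNSATISFIABLE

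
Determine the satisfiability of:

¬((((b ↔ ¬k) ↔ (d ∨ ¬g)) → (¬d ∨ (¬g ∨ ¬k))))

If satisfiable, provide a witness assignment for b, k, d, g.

b=F; k=T; d=T; g=T

  ¬((((b ↔ ¬k) ↔ (d ∨ ¬g)) → (¬d ∨ (¬g ∨ ¬k)))) = True
    ((b ↔ ¬k) ↔ (d ∨ ¬g)) → (¬d ∨ (¬g ∨ ¬k)) = False
      (b ↔ ¬k) ↔ (d ∨ ¬g) = True
        b ↔ ¬k = True
          ¬k = False
        d ∨ ¬g = True
          ¬g = False
      ¬d ∨ (¬g ∨ ¬k) = False
        ¬d = False
        ¬g ∨ ¬k = False
          ¬g = False
          ¬k = False
The formula evaluates to True.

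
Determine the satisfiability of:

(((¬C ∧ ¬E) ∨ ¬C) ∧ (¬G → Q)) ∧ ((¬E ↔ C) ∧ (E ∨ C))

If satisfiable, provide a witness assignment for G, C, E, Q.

G=T, C=F, E=T, Q=T

  ((¬C ∧ ¬E) ∨ ¬C) ∧ (¬G → Q) = True
    (¬C ∧ ¬E) ∨ ¬C = True
      ¬C ∧ ¬E = False
        ¬C = True
        ¬E = False
      ¬C = True
    ¬G → Q = True
      ¬G = False
  (¬E ↔ C) ∧ (E ∨ C) = True
    ¬E ↔ C = True
      ¬E = False
    E ∨ C = True
Both conjuncts True, so the formula holds.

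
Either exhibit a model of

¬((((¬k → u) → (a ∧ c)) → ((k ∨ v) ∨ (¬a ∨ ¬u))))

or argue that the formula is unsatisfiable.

c: True, a: True, u: True, v: False, k: False

  ¬((((¬k → u) → (a ∧ c)) → ((k ∨ v) ∨ (¬a ∨ ¬u)))) = True
    ((¬k → u) → (a ∧ c)) → ((k ∨ v) ∨ (¬a ∨ ¬u)) = False
      (¬k → u) → (a ∧ c) = True
        ¬k → u = True
          ¬k = True
        a ∧ c = True
      (k ∨ v) ∨ (¬a ∨ ¬u) = False
        k ∨ v = False
        ¬a ∨ ¬u = False
          ¬a = False
          ¬u = False
The formula evaluates to True.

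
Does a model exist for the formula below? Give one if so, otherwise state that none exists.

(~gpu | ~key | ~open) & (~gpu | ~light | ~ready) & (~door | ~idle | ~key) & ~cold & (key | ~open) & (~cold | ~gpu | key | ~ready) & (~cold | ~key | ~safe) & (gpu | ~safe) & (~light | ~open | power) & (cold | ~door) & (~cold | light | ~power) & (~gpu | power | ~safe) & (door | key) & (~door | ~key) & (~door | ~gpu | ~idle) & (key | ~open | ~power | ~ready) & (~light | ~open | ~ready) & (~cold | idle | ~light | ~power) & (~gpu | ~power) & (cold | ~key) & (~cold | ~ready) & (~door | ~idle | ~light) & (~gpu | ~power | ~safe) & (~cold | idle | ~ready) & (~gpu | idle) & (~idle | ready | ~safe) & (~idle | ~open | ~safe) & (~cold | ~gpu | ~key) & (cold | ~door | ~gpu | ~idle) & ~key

UNSATISFIABLE

Case cold = True:
  Clause (~cold) is falsified — contradiction.
Case cold = False:
  (cold | ~door) forces door = False.
  (door | key) forces key = True.
  Clause (cold | ~key) is falsified — contradiction.
Both cases fail, so the formula is unsatisfiable.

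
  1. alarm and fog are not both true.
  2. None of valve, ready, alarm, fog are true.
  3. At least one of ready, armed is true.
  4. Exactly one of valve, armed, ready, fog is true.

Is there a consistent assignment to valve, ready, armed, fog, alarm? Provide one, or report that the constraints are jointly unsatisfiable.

valve = False; ready = False; armed = True; fog = False; alarm = False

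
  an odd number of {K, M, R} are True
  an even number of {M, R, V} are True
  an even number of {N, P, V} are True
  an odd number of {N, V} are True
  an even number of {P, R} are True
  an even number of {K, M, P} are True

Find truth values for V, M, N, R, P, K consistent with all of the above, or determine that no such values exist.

Adding constraints 1, 5, 6 mod 2: every variable appears an even number of times on the left, so the left side is 0.
But the right sides sum to 1 (mod 2). 0 ≠ 1 — the system is inconsistent.

Unsatisfiable — no assignment works.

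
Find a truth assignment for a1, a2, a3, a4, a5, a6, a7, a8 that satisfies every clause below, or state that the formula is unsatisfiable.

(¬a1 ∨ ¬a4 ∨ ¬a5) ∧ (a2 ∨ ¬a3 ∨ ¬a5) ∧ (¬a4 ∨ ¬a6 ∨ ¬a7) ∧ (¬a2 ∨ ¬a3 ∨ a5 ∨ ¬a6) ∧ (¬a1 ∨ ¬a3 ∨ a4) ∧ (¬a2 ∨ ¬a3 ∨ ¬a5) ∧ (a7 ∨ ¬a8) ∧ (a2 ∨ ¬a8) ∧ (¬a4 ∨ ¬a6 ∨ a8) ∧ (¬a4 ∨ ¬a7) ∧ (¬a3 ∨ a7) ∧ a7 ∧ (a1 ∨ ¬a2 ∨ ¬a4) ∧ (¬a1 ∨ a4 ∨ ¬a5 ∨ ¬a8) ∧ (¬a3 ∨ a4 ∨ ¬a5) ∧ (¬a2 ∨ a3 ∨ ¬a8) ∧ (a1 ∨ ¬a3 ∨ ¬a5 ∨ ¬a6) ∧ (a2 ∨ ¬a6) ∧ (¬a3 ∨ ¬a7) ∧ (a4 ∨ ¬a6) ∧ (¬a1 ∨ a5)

a1 = True; a2 = False; a3 = False; a4 = False; a5 = True; a6 = False; a7 = True; a8 = False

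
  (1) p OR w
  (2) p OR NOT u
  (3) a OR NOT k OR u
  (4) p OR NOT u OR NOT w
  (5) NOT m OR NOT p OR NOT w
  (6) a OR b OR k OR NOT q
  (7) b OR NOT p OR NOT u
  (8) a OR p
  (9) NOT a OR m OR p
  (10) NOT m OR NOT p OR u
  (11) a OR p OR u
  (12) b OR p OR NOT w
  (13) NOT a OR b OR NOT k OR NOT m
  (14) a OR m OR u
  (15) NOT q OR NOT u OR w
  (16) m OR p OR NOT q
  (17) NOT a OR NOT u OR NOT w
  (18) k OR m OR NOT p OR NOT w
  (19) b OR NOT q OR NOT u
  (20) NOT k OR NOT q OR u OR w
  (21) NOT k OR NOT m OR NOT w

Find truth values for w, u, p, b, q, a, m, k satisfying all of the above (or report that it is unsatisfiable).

w: False, u: True, p: True, b: True, q: False, a: True, m: False, k: True

Set w = False.
  then (p OR w) forces p = True.
Set u = True.
  then (b OR NOT p OR NOT u) forces b = True.
  then (NOT q OR NOT u OR w) forces q = False.
Set a = True.
Set m = False.
Set k = True.
All clauses satisfied.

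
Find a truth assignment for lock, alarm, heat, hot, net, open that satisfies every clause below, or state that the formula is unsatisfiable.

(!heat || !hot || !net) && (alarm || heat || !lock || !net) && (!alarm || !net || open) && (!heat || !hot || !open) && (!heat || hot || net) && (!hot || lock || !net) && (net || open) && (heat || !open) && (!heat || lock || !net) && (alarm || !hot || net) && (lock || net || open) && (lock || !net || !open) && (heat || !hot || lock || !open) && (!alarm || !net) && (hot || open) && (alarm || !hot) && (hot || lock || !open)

lock: True, alarm: False, heat: True, hot: False, net: True, open: True

Set lock = True.
Set alarm = False.
  then (alarm || !hot) forces hot = False.
  then (hot || open) forces open = True.
  then (heat || !open) forces heat = True.
  then (!heat || hot || net) forces net = True.
All clauses satisfied.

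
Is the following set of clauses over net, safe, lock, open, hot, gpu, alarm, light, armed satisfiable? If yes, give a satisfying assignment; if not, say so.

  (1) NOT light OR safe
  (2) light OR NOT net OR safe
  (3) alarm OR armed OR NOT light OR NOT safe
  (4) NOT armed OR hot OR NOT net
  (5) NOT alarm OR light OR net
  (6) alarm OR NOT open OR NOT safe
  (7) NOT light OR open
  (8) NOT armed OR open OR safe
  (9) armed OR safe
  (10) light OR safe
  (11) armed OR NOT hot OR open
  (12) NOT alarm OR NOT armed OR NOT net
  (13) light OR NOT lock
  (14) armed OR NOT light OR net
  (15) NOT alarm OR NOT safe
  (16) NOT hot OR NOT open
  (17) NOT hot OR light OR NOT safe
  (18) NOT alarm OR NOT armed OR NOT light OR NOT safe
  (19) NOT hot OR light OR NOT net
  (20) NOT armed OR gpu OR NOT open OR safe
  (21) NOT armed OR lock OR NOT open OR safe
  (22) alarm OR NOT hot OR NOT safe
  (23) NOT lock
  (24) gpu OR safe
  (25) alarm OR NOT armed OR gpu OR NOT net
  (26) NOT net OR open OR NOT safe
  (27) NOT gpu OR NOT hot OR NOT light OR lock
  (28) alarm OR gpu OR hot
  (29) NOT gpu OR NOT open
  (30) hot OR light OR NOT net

net: False, safe: True, lock: False, open: False, hot: False, gpu: True, alarm: False, light: False, armed: True

Unit clause (NOT lock) forces lock = False.
Set net = False.
Try safe = False:
  (NOT light OR safe) forces light = False.
  clause (light OR safe) is falsified — backtrack.
So safe = True.
  then (NOT alarm OR NOT safe) forces alarm = False.
  then (alarm OR NOT hot OR NOT safe) forces hot = False.
  then (alarm OR gpu OR hot) forces gpu = True.
  then (NOT gpu OR NOT open) forces open = False.
  then (NOT light OR open) forces light = False.
Set armed = True.
All clauses satisfied.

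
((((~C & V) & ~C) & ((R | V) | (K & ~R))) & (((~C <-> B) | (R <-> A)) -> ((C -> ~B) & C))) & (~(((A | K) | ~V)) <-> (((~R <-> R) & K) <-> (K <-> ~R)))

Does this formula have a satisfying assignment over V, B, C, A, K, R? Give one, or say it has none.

V: True, B: False, C: False, A: True, K: True, R: False

  (((~C & V) & ~C) & ((R | V) | (K & ~R))) & (((~C <-> B) | (R <-> A)) -> ((C -> ~B) & C)) = True
    ((~C & V) & ~C) & ((R | V) | (K & ~R)) = True
      (~C & V) & ~C = True
        ~C & V = True
          ~C = True
        ~C = True
      (R | V) | (K & ~R) = True
        R | V = True
        K & ~R = True
          ~R = True
    ((~C <-> B) | (R <-> A)) -> ((C -> ~B) & C) = True
      (~C <-> B) | (R <-> A) = False
        ~C <-> B = False
          ~C = True
        R <-> A = False
      (C -> ~B) & C = False
        C -> ~B = True
          ~B = True
  ~(((A | K) | ~V)) <-> (((~R <-> R) & K) <-> (K <-> ~R)) = True
    ~(((A | K) | ~V)) = False
      (A | K) | ~V = True
        A | K = True
        ~V = False
    ((~R <-> R) & K) <-> (K <-> ~R) = False
      (~R <-> R) & K = False
        ~R <-> R = False
          ~R = True
      K <-> ~R = True
        ~R = True
Both conjuncts True, so the formula holds.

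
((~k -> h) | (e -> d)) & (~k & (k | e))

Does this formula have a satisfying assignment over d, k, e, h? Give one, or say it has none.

d = True, k = False, e = True, h = False

  (~k -> h) | (e -> d) = True
    ~k -> h = False
      ~k = True
    e -> d = True
  ~k & (k | e) = True
    ~k = True
    k | e = True
Both conjuncts True, so the formula holds.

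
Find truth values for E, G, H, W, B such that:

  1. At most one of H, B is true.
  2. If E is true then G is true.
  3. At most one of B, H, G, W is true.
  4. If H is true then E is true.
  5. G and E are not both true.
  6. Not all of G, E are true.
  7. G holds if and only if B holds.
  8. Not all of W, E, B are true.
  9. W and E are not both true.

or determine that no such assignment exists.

E=F, G=F, H=F, W=T, B=F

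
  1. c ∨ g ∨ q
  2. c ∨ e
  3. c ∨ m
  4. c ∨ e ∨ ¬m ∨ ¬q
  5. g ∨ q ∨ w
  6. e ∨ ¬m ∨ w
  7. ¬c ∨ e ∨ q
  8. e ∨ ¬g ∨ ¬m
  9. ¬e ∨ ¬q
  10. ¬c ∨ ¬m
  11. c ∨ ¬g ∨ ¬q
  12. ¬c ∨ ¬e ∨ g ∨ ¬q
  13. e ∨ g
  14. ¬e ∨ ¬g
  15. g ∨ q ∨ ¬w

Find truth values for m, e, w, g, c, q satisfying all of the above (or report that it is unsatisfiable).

m: False; e: False; w: True; g: True; c: True; q: True

Try m = True:
  (¬c ∨ ¬m) forces c = False.
  (c ∨ e) forces e = True.
  (¬e ∨ ¬q) forces q = False.
  (c ∨ g ∨ q) forces g = True.
  clause (¬e ∨ ¬g) is falsified — backtrack.
So m = False.
  then (c ∨ m) forces c = True.
Set e = False.
  then (¬c ∨ e ∨ q) forces q = True.
  then (e ∨ g) forces g = True.
Set w = True.
All clauses satisfied.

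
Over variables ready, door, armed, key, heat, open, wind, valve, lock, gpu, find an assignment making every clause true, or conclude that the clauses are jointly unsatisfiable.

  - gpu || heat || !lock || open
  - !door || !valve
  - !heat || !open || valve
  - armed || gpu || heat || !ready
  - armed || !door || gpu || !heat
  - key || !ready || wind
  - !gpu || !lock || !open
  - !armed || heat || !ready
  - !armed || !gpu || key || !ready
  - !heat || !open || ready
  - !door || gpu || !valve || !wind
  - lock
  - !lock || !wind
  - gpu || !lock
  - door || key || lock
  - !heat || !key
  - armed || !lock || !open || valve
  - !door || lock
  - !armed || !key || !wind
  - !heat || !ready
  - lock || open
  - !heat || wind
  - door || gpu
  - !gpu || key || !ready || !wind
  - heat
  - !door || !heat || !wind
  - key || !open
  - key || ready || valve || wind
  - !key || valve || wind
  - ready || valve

Case heat = True:
  (lock) forces lock = True.
  (!lock || !wind) forces wind = False.
  Clause (!heat || wind) is falsified — contradiction.
Case heat = False:
  Clause (heat) is falsified — contradiction.
Both cases fail, so the formula is unsatisfiable.

UNSATISFIABLE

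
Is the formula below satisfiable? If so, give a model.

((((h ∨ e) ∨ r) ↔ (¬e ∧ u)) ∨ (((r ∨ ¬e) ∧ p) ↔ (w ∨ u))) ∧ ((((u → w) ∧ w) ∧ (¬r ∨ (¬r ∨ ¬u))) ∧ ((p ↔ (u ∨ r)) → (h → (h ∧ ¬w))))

r=F; u=F; w=T; e=F; h=T; p=T

  (((h ∨ e) ∨ r) ↔ (¬e ∧ u)) ∨ (((r ∨ ¬e) ∧ p) ↔ (w ∨ u)) = True
    ((h ∨ e) ∨ r) ↔ (¬e ∧ u) = False
      (h ∨ e) ∨ r = True
        h ∨ e = True
      ¬e ∧ u = False
        ¬e = True
    ((r ∨ ¬e) ∧ p) ↔ (w ∨ u) = True
      (r ∨ ¬e) ∧ p = True
        r ∨ ¬e = True
          ¬e = True
      w ∨ u = True
  (((u → w) ∧ w) ∧ (¬r ∨ (¬r ∨ ¬u))) ∧ ((p ↔ (u ∨ r)) → (h → (h ∧ ¬w))) = True
    ((u → w) ∧ w) ∧ (¬r ∨ (¬r ∨ ¬u)) = True
      (u → w) ∧ w = True
        u → w = True
      ¬r ∨ (¬r ∨ ¬u) = True
        ¬r = True
        ¬r ∨ ¬u = True
          ¬r = True
          ¬u = True
    (p ↔ (u ∨ r)) → (h → (h ∧ ¬w)) = True
      p ↔ (u ∨ r) = False
        u ∨ r = False
      h → (h ∧ ¬w) = False
        h ∧ ¬w = False
          ¬w = False
Both conjuncts True, so the formula holds.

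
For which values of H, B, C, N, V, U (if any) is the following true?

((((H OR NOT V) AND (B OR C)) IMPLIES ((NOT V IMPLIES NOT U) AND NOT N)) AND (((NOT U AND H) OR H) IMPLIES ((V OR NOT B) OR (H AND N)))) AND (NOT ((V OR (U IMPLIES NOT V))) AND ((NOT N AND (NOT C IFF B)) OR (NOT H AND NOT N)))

The conjunct NOT ((V OR (U IMPLIES NOT V))) is unsatisfiable on its own:
  V=F, U=F: evaluates to False.
  V=F, U=T: evaluates to False.
  V=T, U=F: evaluates to False.
  V=T, U=T: evaluates to False.
So the whole conjunction is unsatisfiable.

No satisfying assignment exists.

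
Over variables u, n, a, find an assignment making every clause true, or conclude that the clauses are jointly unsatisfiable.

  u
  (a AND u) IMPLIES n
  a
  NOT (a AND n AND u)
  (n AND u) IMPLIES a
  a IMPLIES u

Case u = True:
  (a) forces a = True.
  (NOT a OR n OR NOT u) forces n = True.
  Clause (NOT a OR NOT n OR NOT u) is falsified — contradiction.
Case u = False:
  Clause (u) is falsified — contradiction.
Both cases fail, so the formula is unsatisfiable.

No satisfying assignment exists.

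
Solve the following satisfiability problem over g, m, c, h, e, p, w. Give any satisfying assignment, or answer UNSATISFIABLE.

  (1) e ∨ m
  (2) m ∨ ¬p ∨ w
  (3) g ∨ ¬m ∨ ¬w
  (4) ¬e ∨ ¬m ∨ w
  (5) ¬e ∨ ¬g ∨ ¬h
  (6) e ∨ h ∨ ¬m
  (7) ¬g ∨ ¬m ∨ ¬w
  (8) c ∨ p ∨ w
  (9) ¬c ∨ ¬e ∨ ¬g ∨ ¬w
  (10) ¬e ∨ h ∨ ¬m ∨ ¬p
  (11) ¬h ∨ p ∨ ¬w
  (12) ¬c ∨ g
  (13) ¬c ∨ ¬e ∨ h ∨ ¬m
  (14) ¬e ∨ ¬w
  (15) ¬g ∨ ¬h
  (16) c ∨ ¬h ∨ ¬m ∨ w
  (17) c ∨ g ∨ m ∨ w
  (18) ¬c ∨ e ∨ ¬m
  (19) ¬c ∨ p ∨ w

Case e = True:
  (¬e ∨ ¬w) forces w = False.
  (¬e ∨ ¬m ∨ w) forces m = False.
  (m ∨ ¬p ∨ w) forces p = False.
  (c ∨ p ∨ w) forces c = True.
  Clause (¬c ∨ p ∨ w) is falsified — contradiction.
Case e = False:
  (e ∨ m) forces m = True.
  (e ∨ h ∨ ¬m) forces h = True.
  (¬g ∨ ¬h) forces g = False.
  (g ∨ ¬m ∨ ¬w) forces w = False.
  (¬c ∨ g) forces c = False.
  Clause (c ∨ ¬h ∨ ¬m ∨ w) is falsified — contradiction.
Both cases fail, so the formula is unsatisfiable.

The formula is unsatisfiable.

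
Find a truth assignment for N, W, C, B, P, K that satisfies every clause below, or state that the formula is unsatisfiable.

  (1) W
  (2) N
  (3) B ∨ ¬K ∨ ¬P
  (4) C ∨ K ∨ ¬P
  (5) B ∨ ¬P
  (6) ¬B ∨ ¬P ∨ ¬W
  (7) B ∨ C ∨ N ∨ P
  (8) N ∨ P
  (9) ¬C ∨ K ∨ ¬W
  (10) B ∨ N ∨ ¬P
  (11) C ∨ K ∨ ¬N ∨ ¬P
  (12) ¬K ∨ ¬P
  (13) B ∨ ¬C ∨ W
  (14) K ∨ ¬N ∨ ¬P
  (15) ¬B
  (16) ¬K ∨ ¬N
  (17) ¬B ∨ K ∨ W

N = True; W = True; C = False; B = False; P = False; K = False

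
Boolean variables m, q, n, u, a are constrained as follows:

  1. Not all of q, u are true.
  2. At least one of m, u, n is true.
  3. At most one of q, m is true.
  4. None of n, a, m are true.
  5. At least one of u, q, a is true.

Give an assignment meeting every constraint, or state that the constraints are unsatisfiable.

m: False, q: False, n: False, u: True, a: False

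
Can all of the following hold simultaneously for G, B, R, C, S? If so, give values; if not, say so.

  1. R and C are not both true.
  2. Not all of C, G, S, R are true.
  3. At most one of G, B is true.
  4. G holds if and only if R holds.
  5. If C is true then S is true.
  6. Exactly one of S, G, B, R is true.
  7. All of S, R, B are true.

Case R = True:
  (1) with R=T forces C = False.
  (4) with R=T forces G = True.
  Constraint (6) is violated (G=T, R=T) — contradiction.
Case R = False:
  Constraint (7) is violated (R=F) — contradiction.
Both cases fail — unsatisfiable.

Unsatisfiable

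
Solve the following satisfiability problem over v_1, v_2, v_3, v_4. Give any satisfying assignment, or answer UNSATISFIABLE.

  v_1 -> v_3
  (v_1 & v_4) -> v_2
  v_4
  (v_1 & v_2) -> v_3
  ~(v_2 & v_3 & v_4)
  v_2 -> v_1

Unit clause (v_4) forces v_4 = True.
Set v_1 = False.
  then (v_1 | ~v_2) forces v_2 = False.
Set v_3 = True.
Check each clause:
  (v_4): v_4 holds.
  (v_1 | ~v_2): ~v_2 holds.
  (~v_1 | v_3): ~v_1 holds.
  (~v_1 | v_2 | ~v_4): ~v_1 holds.
  (~v_1 | ~v_2 | v_3): ~v_1 holds.
  (~v_2 | ~v_3 | ~v_4): ~v_2 holds.
All clauses satisfied.

v_1 = False, v_2 = False, v_3 = True, v_4 = True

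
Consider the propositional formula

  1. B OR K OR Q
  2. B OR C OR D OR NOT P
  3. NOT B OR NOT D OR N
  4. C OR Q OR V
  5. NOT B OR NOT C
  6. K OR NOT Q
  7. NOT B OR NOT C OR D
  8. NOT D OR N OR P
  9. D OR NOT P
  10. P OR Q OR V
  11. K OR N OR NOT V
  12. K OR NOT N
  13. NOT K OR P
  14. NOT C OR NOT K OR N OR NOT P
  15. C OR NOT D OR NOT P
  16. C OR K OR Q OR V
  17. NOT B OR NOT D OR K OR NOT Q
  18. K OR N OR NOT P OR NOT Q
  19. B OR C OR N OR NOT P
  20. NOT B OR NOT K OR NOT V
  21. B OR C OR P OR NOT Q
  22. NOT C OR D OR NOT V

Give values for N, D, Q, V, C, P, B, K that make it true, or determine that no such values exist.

N=T; D=T; Q=F; V=F; C=T; P=T; B=F; K=T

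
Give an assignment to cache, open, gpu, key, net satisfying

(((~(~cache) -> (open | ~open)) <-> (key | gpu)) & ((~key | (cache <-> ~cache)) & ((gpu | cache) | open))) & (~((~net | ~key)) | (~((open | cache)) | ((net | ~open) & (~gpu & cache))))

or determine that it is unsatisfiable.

cache = False, open = False, gpu = True, key = False, net = True

  ((~(~cache) -> (open | ~open)) <-> (key | gpu)) & ((~key | (cache <-> ~cache)) & ((gpu | cache) | open)) = True
    (~(~cache) -> (open | ~open)) <-> (key | gpu) = True
      ~(~cache) -> (open | ~open) = True
        ~(~cache) = False
          ~cache = True
        open | ~open = True
          ~open = True
      key | gpu = True
    (~key | (cache <-> ~cache)) & ((gpu | cache) | open) = True
      ~key | (cache <-> ~cache) = True
        ~key = True
        cache <-> ~cache = False
          ~cache = True
      (gpu | cache) | open = True
        gpu | cache = True
  ~((~net | ~key)) | (~((open | cache)) | ((net | ~open) & (~gpu & cache))) = True
    ~((~net | ~key)) = False
      ~net | ~key = True
        ~net = False
        ~key = True
    ~((open | cache)) | ((net | ~open) & (~gpu & cache)) = True
      ~((open | cache)) = True
        open | cache = False
      (net | ~open) & (~gpu & cache) = False
        net | ~open = True
          ~open = True
        ~gpu & cache = False
          ~gpu = False
Both conjuncts True, so the formula holds.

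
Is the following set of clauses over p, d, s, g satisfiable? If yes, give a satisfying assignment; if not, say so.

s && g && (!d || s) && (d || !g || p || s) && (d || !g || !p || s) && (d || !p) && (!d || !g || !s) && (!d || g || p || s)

Unit clause (s) forces s = True.
Unit clause (g) forces g = True.
In (!d || !g || !s) only !d is left, so d = False.
In (d || !p) only !p is left, so p = False.
Check each clause:
  (s): s holds.
  (g): g holds.
  (!d || s): !d holds.
  (d || !g || p || s): s holds.
  (d || !g || !p || s): !p holds.
  (d || !p): !p holds.
  (!d || !g || !s): !d holds.
  (!d || g || p || s): !d holds.
All clauses satisfied.

p=F, d=F, s=T, g=T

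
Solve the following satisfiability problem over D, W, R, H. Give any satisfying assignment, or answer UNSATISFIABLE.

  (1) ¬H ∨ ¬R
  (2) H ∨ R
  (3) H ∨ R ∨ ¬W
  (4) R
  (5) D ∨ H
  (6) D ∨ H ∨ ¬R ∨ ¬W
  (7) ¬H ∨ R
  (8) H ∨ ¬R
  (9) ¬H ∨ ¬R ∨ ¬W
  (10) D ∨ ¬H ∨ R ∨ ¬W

No satisfying assignment exists.

Case R = True:
  (¬H ∨ ¬R) forces H = False.
  Clause (H ∨ ¬R) is falsified — contradiction.
Case R = False:
  Clause (R) is falsified — contradiction.
Both cases fail, so the formula is unsatisfiable.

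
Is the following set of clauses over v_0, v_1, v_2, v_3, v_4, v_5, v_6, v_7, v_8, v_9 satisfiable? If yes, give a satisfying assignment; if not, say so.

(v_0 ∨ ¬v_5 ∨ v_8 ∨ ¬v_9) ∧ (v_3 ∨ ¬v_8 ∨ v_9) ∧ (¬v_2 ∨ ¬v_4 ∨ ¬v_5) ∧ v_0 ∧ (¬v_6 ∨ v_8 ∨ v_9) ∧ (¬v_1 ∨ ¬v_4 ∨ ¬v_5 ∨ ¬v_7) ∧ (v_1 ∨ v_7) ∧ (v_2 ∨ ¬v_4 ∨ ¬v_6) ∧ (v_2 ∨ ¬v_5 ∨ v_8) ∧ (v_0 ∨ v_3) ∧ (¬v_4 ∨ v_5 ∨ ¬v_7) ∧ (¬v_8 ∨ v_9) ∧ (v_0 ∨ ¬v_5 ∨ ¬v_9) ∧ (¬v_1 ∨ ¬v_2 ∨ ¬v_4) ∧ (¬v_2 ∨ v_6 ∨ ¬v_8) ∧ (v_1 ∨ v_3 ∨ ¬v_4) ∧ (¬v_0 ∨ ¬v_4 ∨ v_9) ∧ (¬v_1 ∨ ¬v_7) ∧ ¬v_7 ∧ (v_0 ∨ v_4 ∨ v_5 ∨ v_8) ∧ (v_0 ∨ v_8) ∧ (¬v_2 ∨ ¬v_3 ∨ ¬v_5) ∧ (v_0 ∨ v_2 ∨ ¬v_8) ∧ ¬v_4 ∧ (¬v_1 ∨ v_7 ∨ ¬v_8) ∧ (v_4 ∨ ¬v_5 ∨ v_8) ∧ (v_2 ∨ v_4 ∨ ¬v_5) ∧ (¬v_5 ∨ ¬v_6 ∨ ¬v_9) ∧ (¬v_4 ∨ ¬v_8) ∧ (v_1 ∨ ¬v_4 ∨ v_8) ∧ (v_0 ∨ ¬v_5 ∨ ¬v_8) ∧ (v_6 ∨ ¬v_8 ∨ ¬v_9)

Unit clause (v_0) forces v_0 = True.
Unit clause (¬v_7) forces v_7 = False.
Unit clause (¬v_4) forces v_4 = False.
In (v_1 ∨ v_7) only v_1 is left, so v_1 = True.
In (¬v_1 ∨ v_7 ∨ ¬v_8) only ¬v_8 is left, so v_8 = False.
In (v_4 ∨ ¬v_5 ∨ v_8) only ¬v_5 is left, so v_5 = False.
Set v_2 = False.
Set v_3 = False.
Set v_6 = False.
Set v_9 = False.
All clauses satisfied.

v_0=T; v_1=T; v_2=F; v_3=F; v_4=F; v_5=F; v_6=F; v_7=F; v_8=F; v_9=F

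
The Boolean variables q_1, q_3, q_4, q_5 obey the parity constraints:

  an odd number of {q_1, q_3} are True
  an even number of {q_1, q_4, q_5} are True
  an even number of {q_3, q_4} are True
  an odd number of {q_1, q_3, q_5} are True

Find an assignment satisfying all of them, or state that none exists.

Adding constraints 2, 3, 4 mod 2: every variable appears an even number of times on the left, so the left side is 0.
But the right sides sum to 1 (mod 2). 0 ≠ 1 — the system is inconsistent.

UNSATISFIABLE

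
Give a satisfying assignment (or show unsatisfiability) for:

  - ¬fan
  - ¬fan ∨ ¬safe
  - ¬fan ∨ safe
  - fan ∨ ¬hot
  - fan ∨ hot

Unsatisfiable — no assignment works.

Case fan = True:
  Clause (¬fan) is falsified — contradiction.
Case fan = False:
  (fan ∨ ¬hot) forces hot = False.
  Clause (fan ∨ hot) is falsified — contradiction.
Both cases fail, so the formula is unsatisfiable.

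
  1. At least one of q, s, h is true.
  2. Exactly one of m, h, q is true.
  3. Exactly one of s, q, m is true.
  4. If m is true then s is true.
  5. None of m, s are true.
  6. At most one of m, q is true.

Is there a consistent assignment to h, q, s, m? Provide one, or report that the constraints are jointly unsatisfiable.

h = False; q = True; s = False; m = False

  (1) {q, s, h}: 1 true — at least one ✓
  (2) {m, h, q}: 1 true — exactly one ✓
  (3) {s, q, m}: 1 true — exactly one ✓
  (4) m=F ⇒ s: vacuous ✓
  (5) {m, s}: 0 true — none ✓
  (6) {m, q}: 1 true — at most one ✓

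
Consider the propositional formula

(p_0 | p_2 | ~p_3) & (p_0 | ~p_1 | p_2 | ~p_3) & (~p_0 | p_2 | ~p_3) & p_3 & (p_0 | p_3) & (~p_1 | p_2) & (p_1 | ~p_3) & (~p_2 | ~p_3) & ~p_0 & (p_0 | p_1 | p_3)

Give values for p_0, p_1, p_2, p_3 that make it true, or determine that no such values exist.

Case p_0 = True:
  Clause (~p_0) is falsified — contradiction.
Case p_0 = False:
  (p_3) forces p_3 = True.
  (p_0 | p_2 | ~p_3) forces p_2 = True.
  Clause (~p_2 | ~p_3) is falsified — contradiction.
Both cases fail, so the formula is unsatisfiable.

Unsatisfiable — no assignment works.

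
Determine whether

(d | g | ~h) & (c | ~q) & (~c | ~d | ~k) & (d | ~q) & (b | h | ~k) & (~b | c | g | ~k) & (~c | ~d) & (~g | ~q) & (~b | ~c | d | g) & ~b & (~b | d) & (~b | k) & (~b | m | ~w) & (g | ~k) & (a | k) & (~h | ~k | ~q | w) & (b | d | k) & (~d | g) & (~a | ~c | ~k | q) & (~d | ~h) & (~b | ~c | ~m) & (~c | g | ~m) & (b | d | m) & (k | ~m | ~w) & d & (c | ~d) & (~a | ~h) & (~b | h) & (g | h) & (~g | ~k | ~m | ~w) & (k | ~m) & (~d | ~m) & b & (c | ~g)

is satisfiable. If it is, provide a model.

The formula is unsatisfiable.

Case b = True:
  Clause (~b) is falsified — contradiction.
Case b = False:
  Clause (b) is falsified — contradiction.
Both cases fail, so the formula is unsatisfiable.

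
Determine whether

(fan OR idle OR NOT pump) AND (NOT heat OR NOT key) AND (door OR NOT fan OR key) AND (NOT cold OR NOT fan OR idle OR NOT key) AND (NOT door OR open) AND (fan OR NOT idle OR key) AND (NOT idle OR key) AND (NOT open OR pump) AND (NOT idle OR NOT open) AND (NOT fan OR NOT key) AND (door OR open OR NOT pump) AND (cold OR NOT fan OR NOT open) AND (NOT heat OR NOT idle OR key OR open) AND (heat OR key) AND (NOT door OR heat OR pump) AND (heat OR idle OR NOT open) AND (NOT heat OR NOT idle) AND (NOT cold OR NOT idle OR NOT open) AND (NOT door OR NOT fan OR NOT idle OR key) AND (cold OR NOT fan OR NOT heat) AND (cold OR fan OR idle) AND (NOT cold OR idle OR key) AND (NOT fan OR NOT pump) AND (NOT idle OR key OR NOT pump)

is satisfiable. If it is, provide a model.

heat: False, key: True, door: False, open: False, idle: False, fan: False, pump: False, cold: True

Set heat = False.
  then (heat OR key) forces key = True.
  then (NOT fan OR NOT key) forces fan = False.
Try door = True:
  (NOT door OR open) forces open = True.
  (NOT open OR pump) forces pump = True.
  (fan OR idle OR NOT pump) forces idle = True.
  clause (NOT idle OR NOT open) is falsified — backtrack.
So door = False.
Try open = True:
  (NOT open OR pump) forces pump = True.
  (fan OR idle OR NOT pump) forces idle = True.
  clause (NOT idle OR NOT open) is falsified — backtrack.
So open = False.
  then (door OR open OR NOT pump) forces pump = False.
Set idle = False.
  then (cold OR fan OR idle) forces cold = True.
All clauses satisfied.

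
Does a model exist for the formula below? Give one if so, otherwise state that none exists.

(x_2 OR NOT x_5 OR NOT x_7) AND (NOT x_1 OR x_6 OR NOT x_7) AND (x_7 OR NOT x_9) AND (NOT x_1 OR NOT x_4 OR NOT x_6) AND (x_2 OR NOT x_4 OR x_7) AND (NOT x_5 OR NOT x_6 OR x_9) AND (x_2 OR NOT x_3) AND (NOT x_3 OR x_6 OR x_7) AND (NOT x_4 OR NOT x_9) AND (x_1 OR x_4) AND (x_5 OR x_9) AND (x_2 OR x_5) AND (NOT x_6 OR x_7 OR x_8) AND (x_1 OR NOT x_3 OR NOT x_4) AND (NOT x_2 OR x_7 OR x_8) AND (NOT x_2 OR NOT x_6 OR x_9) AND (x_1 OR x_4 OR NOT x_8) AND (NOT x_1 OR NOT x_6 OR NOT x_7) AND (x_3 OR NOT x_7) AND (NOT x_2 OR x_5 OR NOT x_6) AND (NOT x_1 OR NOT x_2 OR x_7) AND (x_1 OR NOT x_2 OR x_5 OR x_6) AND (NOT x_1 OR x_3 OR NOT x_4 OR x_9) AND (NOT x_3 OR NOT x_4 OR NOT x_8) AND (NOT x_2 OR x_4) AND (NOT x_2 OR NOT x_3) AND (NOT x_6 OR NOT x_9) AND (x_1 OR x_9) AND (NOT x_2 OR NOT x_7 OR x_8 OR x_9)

Try x_1 = False:
  (x_1 OR x_4) forces x_4 = True.
  (NOT x_4 OR NOT x_9) forces x_9 = False.
  clause (x_1 OR x_9) is falsified — backtrack.
So x_1 = True.
Set x_2 = False.
  then (x_2 OR NOT x_3) forces x_3 = False.
  then (x_2 OR x_5) forces x_5 = True.
  then (x_3 OR NOT x_7) forces x_7 = False.
  then (x_7 OR NOT x_9) forces x_9 = False.
  then (x_2 OR NOT x_4 OR x_7) forces x_4 = False.
  then (NOT x_5 OR NOT x_6 OR x_9) forces x_6 = False.
Set x_8 = True.
All clauses satisfied.

x_1=T, x_2=F, x_3=F, x_4=F, x_5=T, x_6=F, x_7=F, x_8=T, x_9=F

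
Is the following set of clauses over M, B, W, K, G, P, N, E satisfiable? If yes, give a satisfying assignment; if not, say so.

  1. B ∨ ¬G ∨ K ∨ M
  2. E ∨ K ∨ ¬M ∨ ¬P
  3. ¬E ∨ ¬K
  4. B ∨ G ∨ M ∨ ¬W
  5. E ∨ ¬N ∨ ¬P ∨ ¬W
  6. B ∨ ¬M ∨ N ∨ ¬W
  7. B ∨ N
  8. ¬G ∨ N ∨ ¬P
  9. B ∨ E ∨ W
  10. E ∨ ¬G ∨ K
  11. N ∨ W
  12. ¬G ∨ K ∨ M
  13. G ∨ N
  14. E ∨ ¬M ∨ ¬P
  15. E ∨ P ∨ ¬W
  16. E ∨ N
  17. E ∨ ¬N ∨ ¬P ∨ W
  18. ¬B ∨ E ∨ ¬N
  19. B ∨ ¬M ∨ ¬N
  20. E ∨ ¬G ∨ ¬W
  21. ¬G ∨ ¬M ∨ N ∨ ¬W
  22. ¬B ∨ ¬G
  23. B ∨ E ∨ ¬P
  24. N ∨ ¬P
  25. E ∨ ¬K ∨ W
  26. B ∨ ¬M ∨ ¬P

Set M = False.
Set B = False.
  then (B ∨ N) forces N = True.
Set W = False.
  then (B ∨ E ∨ W) forces E = True.
  then (¬E ∨ ¬K) forces K = False.
  then (¬G ∨ K ∨ M) forces G = False.
Set P = True.
All clauses satisfied.

M=F, B=F, W=F, K=F, G=F, P=T, N=T, E=T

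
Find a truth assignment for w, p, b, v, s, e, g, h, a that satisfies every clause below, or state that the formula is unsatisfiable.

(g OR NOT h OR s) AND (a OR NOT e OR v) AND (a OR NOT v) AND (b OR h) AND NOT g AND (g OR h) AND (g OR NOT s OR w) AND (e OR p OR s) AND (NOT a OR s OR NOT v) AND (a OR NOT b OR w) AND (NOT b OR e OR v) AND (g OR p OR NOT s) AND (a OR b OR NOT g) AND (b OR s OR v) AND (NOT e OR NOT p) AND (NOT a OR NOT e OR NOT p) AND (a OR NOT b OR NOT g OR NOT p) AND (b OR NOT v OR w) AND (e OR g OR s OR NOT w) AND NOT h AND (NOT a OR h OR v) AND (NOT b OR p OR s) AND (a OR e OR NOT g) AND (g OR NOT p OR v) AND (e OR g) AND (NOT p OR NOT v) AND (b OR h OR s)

Unsatisfiable

Case g = True:
  Clause (NOT g) is falsified — contradiction.
Case g = False:
  (g OR h) forces h = True.
  Clause (NOT h) is falsified — contradiction.
Both cases fail, so the formula is unsatisfiable.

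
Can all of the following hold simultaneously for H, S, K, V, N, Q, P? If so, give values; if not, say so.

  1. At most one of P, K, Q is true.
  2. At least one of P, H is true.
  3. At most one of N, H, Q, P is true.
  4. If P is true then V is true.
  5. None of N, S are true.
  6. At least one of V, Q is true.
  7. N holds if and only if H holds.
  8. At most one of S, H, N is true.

H = False; S = False; K = False; V = True; N = False; Q = False; P = True

  (1) {P, K, Q}: 1 true — at most one ✓
  (2) {P, H}: 1 true — at least one ✓
  (3) {N, H, Q, P}: 1 true — at most one ✓
  (4) P=T ⇒ V: T ✓
  (5) {N, S}: 0 true — none ✓
  (6) {V, Q}: 1 true — at least one ✓
  (7) N=F, H=F — same ✓
  (8) {S, H, N}: 0 true — at most one ✓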